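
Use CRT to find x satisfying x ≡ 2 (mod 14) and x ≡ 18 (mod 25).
268

Using Chinese Remainder Theorem:
M = 14 × 25 = 350
M1 = 25, M2 = 14
y1 = 25^(-1) mod 14 = 9
y2 = 14^(-1) mod 25 = 9
x = (2×25×9 + 18×14×9) mod 350 = 268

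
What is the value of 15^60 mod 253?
177

Repeated squaring. Binary of 60 = 111100.
15^1 ≡ 15 (mod 253); 15^2 ≡ 225 (mod 253); 15^4 ≡ 25 (mod 253); 15^8 ≡ 119 (mod 253); 15^16 ≡ 246 (mod 253); 15^32 ≡ 49 (mod 253)
15^60 = 15^4 × 15^8 × 15^16 × 15^32 ≡ 177 (mod 253)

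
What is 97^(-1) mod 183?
100

gcd(97, 183) = 1, so the inverse exists.
Extended Euclidean algorithm on (183, 97):
183 = 1 × 97 + 86  ⟹  86 = (1)·183 + (-1)·97
97 = 1 × 86 + 11  ⟹  11 = (-1)·183 + (2)·97
86 = 7 × 11 + 9  ⟹  9 = (8)·183 + (-15)·97
11 = 1 × 9 + 2  ⟹  2 = (-9)·183 + (17)·97
9 = 4 × 2 + 1  ⟹  1 = (44)·183 + (-83)·97
So (-83)·97 ≡ 1 (mod 183), i.e. 97^(-1) ≡ -83 ≡ 100 (mod 183).
Check: 97 × 100 = 9700 ≡ 1 (mod 183)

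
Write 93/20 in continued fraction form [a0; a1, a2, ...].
[4; 1, 1, 1, 6]

Euclidean algorithm steps:
93 = 4 × 20 + 13
20 = 1 × 13 + 7
13 = 1 × 7 + 6
7 = 1 × 6 + 1
6 = 6 × 1 + 0
Continued fraction: [4; 1, 1, 1, 6]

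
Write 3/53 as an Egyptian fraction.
1/18 + 1/954

Greedy algorithm:
3/53: ceiling(53/3) = 18, use 1/18
1/954: ceiling(954/1) = 954, use 1/954
Result: 3/53 = 1/18 + 1/954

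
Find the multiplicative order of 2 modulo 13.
12

13 is prime, so ord(2) divides φ(13) = 12.
Divisors of 12: 1, 2, 3, 4, 6, 12.
Repeated squaring: 2^1 ≡ 2, 2^2 ≡ 4, 2^4 ≡ 3, 2^8 ≡ 9 (mod 13).
Test 2^d mod 13 for each divisor d in increasing order:
2^1 ≡ 2
2^2 ≡ 4
2^3 = 2^2·2^1 ≡ 8
2^4 ≡ 3
2^6 = 2^4·2^2 ≡ 12
2^12 = 2^8·2^4 ≡ 1  ← first divisor giving 1
The order is 12.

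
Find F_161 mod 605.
441

Matrix identity: Q^n = [[F_(n+1), F_n], [F_n, F_(n-1)]] with Q = [[1,1],[1,0]].
n = 161 = 10100001₂. Square-and-multiply, entries mod 605:
Q^1 = [[1,1],[1,0]]
Q^2 = (Q^1)² = [[2,1],[1,1]]
Q^5 = (Q^2)²·Q = [[8,5],[5,3]]
Q^10 = (Q^5)² = [[89,55],[55,34]]
Q^20 = (Q^10)² = [[56,110],[110,551]]
Q^40 = (Q^20)² = [[111,220],[220,496]]
Q^80 = (Q^40)² = [[221,440],[440,386]]
Q^161 = (Q^80)²·Q = [[111,441],[441,275]]
F_161 mod 605 = Q^161[0][1] = 441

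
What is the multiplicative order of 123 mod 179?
178

179 is prime, so ord(123) divides φ(179) = 178.
Divisors of 178: 1, 2, 89, 178.
Repeated squaring: 123^1 ≡ 123, 123^2 ≡ 93, 123^4 ≡ 57, 123^8 ≡ 27, 123^16 ≡ 13, 123^32 ≡ 169, 123^64 ≡ 100, 123^128 ≡ 155 (mod 179).
Test 123^d mod 179 for each divisor d in increasing order:
123^1 ≡ 123
123^2 ≡ 93
123^89 = 123^64·123^16·123^8·123^1 ≡ 178
123^178 = 123^128·123^32·123^16·123^2 ≡ 1  ← first divisor giving 1
The order is 178.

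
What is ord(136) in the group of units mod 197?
98

197 is prime, so ord(136) divides φ(197) = 196.
Divisors of 196: 1, 2, 4, 7, 14, 28, 49, 98, 196.
Repeated squaring: 136^1 ≡ 136, 136^2 ≡ 175, 136^4 ≡ 90, 136^8 ≡ 23, 136^16 ≡ 135, 136^32 ≡ 101, 136^64 ≡ 154, 136^128 ≡ 76 (mod 197).
Test 136^d mod 197 for each divisor d in increasing order:
136^1 ≡ 136
136^2 ≡ 175
136^4 ≡ 90
136^7 = 136^4·136^2·136^1 ≡ 19
136^14 = 136^8·136^4·136^2 ≡ 164
136^28 = 136^16·136^8·136^4 ≡ 104
136^49 = 136^32·136^16·136^1 ≡ 196
136^98 = 136^64·136^32·136^2 ≡ 1  ← first divisor giving 1
The order is 98.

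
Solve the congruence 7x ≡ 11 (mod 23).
x ≡ 18 (mod 23)

gcd(7, 23) = 1, which divides 11, so solutions exist.
Find 7^(-1) mod 23 by the extended Euclidean algorithm:
23 = 3 × 7 + 2  ⟹  2 = (1)·23 + (-3)·7
7 = 3 × 2 + 1  ⟹  1 = (-3)·23 + (10)·7
So (10)·7 ≡ 1 (mod 23), i.e. 7^(-1) ≡ 10 (mod 23).
x ≡ 10 × 11 = 110 ≡ 18 (mod 23).
Check: 7 × 18 = 126 ≡ 11 (mod 23).
Unique solution: x ≡ 18 (mod 23)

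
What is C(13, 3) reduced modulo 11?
0

Using Lucas' theorem:
Write n=13 and k=3 in base 11:
n in base 11: [1, 2]
k in base 11: [0, 3]
C(13,3) mod 11 = ∏ C(n_i, k_i) mod 11
Digit binomials (mod 11): C(1,0) = 1; C(2,3) = 0 (k_i > n_i)
Product: 1 × 0 = 0 ≡ 0 (mod 11)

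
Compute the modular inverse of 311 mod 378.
299

gcd(311, 378) = 1, so the inverse exists.
Extended Euclidean algorithm on (378, 311):
378 = 1 × 311 + 67  ⟹  67 = (1)·378 + (-1)·311
311 = 4 × 67 + 43  ⟹  43 = (-4)·378 + (5)·311
67 = 1 × 43 + 24  ⟹  24 = (5)·378 + (-6)·311
43 = 1 × 24 + 19  ⟹  19 = (-9)·378 + (11)·311
24 = 1 × 19 + 5  ⟹  5 = (14)·378 + (-17)·311
19 = 3 × 5 + 4  ⟹  4 = (-51)·378 + (62)·311
5 = 1 × 4 + 1  ⟹  1 = (65)·378 + (-79)·311
So (-79)·311 ≡ 1 (mod 378), i.e. 311^(-1) ≡ -79 ≡ 299 (mod 378).
Check: 311 × 299 = 92989 ≡ 1 (mod 378)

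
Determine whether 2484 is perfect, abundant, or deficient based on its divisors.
abundant

Proper divisors of 2484: sum = 1 + 2 + 3 + 4 + 6 + 9 + 12 + 18 + ... + 414 + 621 + 828 + 1242 (23 divisors) = 4236
Since 4236 > 2484, 2484 is abundant.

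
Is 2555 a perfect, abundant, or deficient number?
deficient

Proper divisors of 2555: sum = 1 + 5 + 7 + 35 + 73 + 365 + 511 = 997
Since 997 < 2555, 2555 is deficient.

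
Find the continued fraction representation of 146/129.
[1; 7, 1, 1, 2, 3]

Euclidean algorithm steps:
146 = 1 × 129 + 17
129 = 7 × 17 + 10
17 = 1 × 10 + 7
10 = 1 × 7 + 3
7 = 2 × 3 + 1
3 = 3 × 1 + 0
Continued fraction: [1; 7, 1, 1, 2, 3]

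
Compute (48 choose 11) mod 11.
4

Using Lucas' theorem:
Write n=48 and k=11 in base 11:
n in base 11: [4, 4]
k in base 11: [1, 0]
C(48,11) mod 11 = ∏ C(n_i, k_i) mod 11
Digit binomials (mod 11): C(4,1) = 4; C(4,0) = 1
Product: 4 × 1 = 4 ≡ 4 (mod 11)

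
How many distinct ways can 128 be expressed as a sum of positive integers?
4351078600

p(n) counts ways to write n as a sum of positive integers (order ignored).
Euler's pentagonal recurrence: p(k) = p(k-1) + p(k-2) - p(k-5) - p(k-7) + p(k-12) + p(k-15) - ... (offsets j(3j∓1)/2, signs ++--, p(0)=1, p(<0)=0).
DP table for k = 0..127: p(0)=1, p(1)=1, p(2)=2, p(3)=3, p(4)=5, p(5)=7, p(6)=11, p(7)=15, p(8)=22, p(9)=30, p(10)=42, p(11)=56, p(12)=77, p(13)=101, p(14)=135, p(15)=176, p(16)=231, p(17)=297, p(18)=385, p(19)=490, p(20)=627, p(21)=792, p(22)=1002, p(23)=1255, p(24)=1575, p(25)=1958, p(26)=2436, p(27)=3010, p(28)=3718, p(29)=4565, p(30)=5604, p(31)=6842, p(32)=8349, p(33)=10143, p(34)=12310, p(35)=14883, p(36)=17977, p(37)=21637, p(38)=26015, p(39)=31185, p(40)=37338, p(41)=44583, p(42)=53174, p(43)=63261, p(44)=75175, p(45)=89134, p(46)=105558, p(47)=124754, p(48)=147273, p(49)=173525, p(50)=204226, p(51)=239943, p(52)=281589, p(53)=329931, p(54)=386155, p(55)=451276, p(56)=526823, p(57)=614154, p(58)=715220, p(59)=831820, p(60)=966467, p(61)=1121505, p(62)=1300156, p(63)=1505499, p(64)=1741630, p(65)=2012558, p(66)=2323520, p(67)=2679689, p(68)=3087735, p(69)=3554345, p(70)=4087968, p(71)=4697205, p(72)=5392783, p(73)=6185689, p(74)=7089500, p(75)=8118264, p(76)=9289091, p(77)=10619863, p(78)=12132164, p(79)=13848650, p(80)=15796476, p(81)=18004327, p(82)=20506255, p(83)=23338469, p(84)=26543660, p(85)=30167357, p(86)=34262962, p(87)=38887673, p(88)=44108109, p(89)=49995925, p(90)=56634173, p(91)=64112359, p(92)=72533807, p(93)=82010177, p(94)=92669720, p(95)=104651419, p(96)=118114304, p(97)=133230930, p(98)=150198136, p(99)=169229875, p(100)=190569292, p(101)=214481126, p(102)=241265379, p(103)=271248950, p(104)=304801365, p(105)=342325709, p(106)=384276336, p(107)=431149389, p(108)=483502844, p(109)=541946240, p(110)=607163746, p(111)=679903203, p(112)=761002156, p(113)=851376628, p(114)=952050665, p(115)=1064144451, p(116)=1188908248, p(117)=1327710076, p(118)=1482074143, p(119)=1653668665, p(120)=1844349560, p(121)=2056148051, p(122)=2291320912, p(123)=2552338241, p(124)=2841940500, p(125)=3163127352, p(126)=3519222692, p(127)=3913864295.
Final step: p(128) = p(127) + p(126) - p(123) - p(121) + p(116) + p(113) - p(106) - p(102) + p(93) + p(88) - p(77) - p(71) + p(58) + p(51) - p(36) - p(28) + p(11) + p(2)
= 3913864295 + 3519222692 - 2552338241 - 2056148051 + 1188908248 + 851376628 - 384276336 - 241265379 + 82010177 + 44108109 - 10619863 - 4697205 + 715220 + 239943 - 17977 - 3718 + 56 + 2
= 4351078600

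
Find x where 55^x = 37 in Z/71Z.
30

Baby-step giant-step with step n = ⌈√71⌉ = 9.
Baby steps 55^j mod 71 (j:value) for j=0..8: 0:1, 1:55, 2:43, 3:22, 4:3, 5:23, 6:58, 7:66, 8:9.
Giant-step multiplier: 55^(-9) ≡ 55^(70-9) = 55^61 ≡ 35 (mod 71).
Giant steps γ_i = 37·35^i mod 71: γ_0=37, γ_1=17, γ_2=27, γ_3=22 (in table at j=3).
x = i·n + j = 3·9 + 3 = 30.
Check: 55^30 ≡ 37 (mod 71).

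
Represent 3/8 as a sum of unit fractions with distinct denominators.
1/3 + 1/24

Greedy algorithm:
3/8: ceiling(8/3) = 3, use 1/3
1/24: ceiling(24/1) = 24, use 1/24
Result: 3/8 = 1/3 + 1/24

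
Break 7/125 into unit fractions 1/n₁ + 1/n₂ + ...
1/18 + 1/2250

Greedy algorithm:
7/125: ceiling(125/7) = 18, use 1/18
1/2250: ceiling(2250/1) = 2250, use 1/2250
Result: 7/125 = 1/18 + 1/2250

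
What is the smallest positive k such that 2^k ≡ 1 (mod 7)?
3

7 is prime, so ord(2) divides φ(7) = 6.
Divisors of 6: 1, 2, 3, 6.
Repeated squaring: 2^1 ≡ 2, 2^2 ≡ 4, 2^4 ≡ 2 (mod 7).
Test 2^d mod 7 for each divisor d in increasing order:
2^1 ≡ 2
2^2 ≡ 4
2^3 = 2^2·2^1 ≡ 1  ← first divisor giving 1
The order is 3.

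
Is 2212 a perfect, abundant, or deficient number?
abundant

Proper divisors of 2212: sum = 1 + 2 + 4 + 7 + 14 + 28 + 79 + 158 + 316 + 553 + 1106 = 2268
Since 2268 > 2212, 2212 is abundant.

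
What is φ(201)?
132

201 = 3 × 67
φ(n) = n × ∏(1 - 1/p) for each prime p dividing n
φ(201) = 201 × (1 - 1/3) × (1 - 1/67) = 132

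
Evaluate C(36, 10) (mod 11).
0

Using Lucas' theorem:
Write n=36 and k=10 in base 11:
n in base 11: [3, 3]
k in base 11: [0, 10]
C(36,10) mod 11 = ∏ C(n_i, k_i) mod 11
Digit binomials (mod 11): C(3,0) = 1; C(3,10) = 0 (k_i > n_i)
Product: 1 × 0 = 0 ≡ 0 (mod 11)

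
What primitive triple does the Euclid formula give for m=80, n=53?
(3591, 8480, 9209)

Euclid's formula: a = m² - n², b = 2mn, c = m² + n²
m = 80, n = 53
a = 80² - 53² = 6400 - 2809 = 3591
b = 2 × 80 × 53 = 8480
c = 80² + 53² = 6400 + 2809 = 9209
Verification: 3591² + 8480² = 12895281 + 71910400 = 84805681 = 9209² ✓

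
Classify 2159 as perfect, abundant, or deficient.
deficient

Proper divisors of 2159: sum = 1 + 17 + 127 = 145
Since 145 < 2159, 2159 is deficient.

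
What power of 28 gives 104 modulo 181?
31

Baby-step giant-step with step n = ⌈√181⌉ = 14.
Baby steps 28^j mod 181 (j:value) for j=0..13: 0:1, 1:28, 2:60, 3:51, 4:161, 5:164, 6:67, 7:66, 8:38, 9:159, 10:108, 11:128, 12:145, 13:78.
Giant-step multiplier: 28^(-14) ≡ 28^(180-14) = 28^166 ≡ 166 (mod 181).
Giant steps γ_i = 104·166^i mod 181: γ_0=104, γ_1=69, γ_2=51 (in table at j=3).
x = i·n + j = 2·14 + 3 = 31.
Check: 28^31 ≡ 104 (mod 181).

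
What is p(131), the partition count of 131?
5964539504

p(n) counts ways to write n as a sum of positive integers (order ignored).
Euler's pentagonal recurrence: p(k) = p(k-1) + p(k-2) - p(k-5) - p(k-7) + p(k-12) + p(k-15) - ... (offsets j(3j∓1)/2, signs ++--, p(0)=1, p(<0)=0).
DP table for k = 0..130: p(0)=1, p(1)=1, p(2)=2, p(3)=3, p(4)=5, p(5)=7, p(6)=11, p(7)=15, p(8)=22, p(9)=30, p(10)=42, p(11)=56, p(12)=77, p(13)=101, p(14)=135, p(15)=176, p(16)=231, p(17)=297, p(18)=385, p(19)=490, p(20)=627, p(21)=792, p(22)=1002, p(23)=1255, p(24)=1575, p(25)=1958, p(26)=2436, p(27)=3010, p(28)=3718, p(29)=4565, p(30)=5604, p(31)=6842, p(32)=8349, p(33)=10143, p(34)=12310, p(35)=14883, p(36)=17977, p(37)=21637, p(38)=26015, p(39)=31185, p(40)=37338, p(41)=44583, p(42)=53174, p(43)=63261, p(44)=75175, p(45)=89134, p(46)=105558, p(47)=124754, p(48)=147273, p(49)=173525, p(50)=204226, p(51)=239943, p(52)=281589, p(53)=329931, p(54)=386155, p(55)=451276, p(56)=526823, p(57)=614154, p(58)=715220, p(59)=831820, p(60)=966467, p(61)=1121505, p(62)=1300156, p(63)=1505499, p(64)=1741630, p(65)=2012558, p(66)=2323520, p(67)=2679689, p(68)=3087735, p(69)=3554345, p(70)=4087968, p(71)=4697205, p(72)=5392783, p(73)=6185689, p(74)=7089500, p(75)=8118264, p(76)=9289091, p(77)=10619863, p(78)=12132164, p(79)=13848650, p(80)=15796476, p(81)=18004327, p(82)=20506255, p(83)=23338469, p(84)=26543660, p(85)=30167357, p(86)=34262962, p(87)=38887673, p(88)=44108109, p(89)=49995925, p(90)=56634173, p(91)=64112359, p(92)=72533807, p(93)=82010177, p(94)=92669720, p(95)=104651419, p(96)=118114304, p(97)=133230930, p(98)=150198136, p(99)=169229875, p(100)=190569292, p(101)=214481126, p(102)=241265379, p(103)=271248950, p(104)=304801365, p(105)=342325709, p(106)=384276336, p(107)=431149389, p(108)=483502844, p(109)=541946240, p(110)=607163746, p(111)=679903203, p(112)=761002156, p(113)=851376628, p(114)=952050665, p(115)=1064144451, p(116)=1188908248, p(117)=1327710076, p(118)=1482074143, p(119)=1653668665, p(120)=1844349560, p(121)=2056148051, p(122)=2291320912, p(123)=2552338241, p(124)=2841940500, p(125)=3163127352, p(126)=3519222692, p(127)=3913864295, p(128)=4351078600, p(129)=4835271870, p(130)=5371315400.
Final step: p(131) = p(130) + p(129) - p(126) - p(124) + p(119) + p(116) - p(109) - p(105) + p(96) + p(91) - p(80) - p(74) + p(61) + p(54) - p(39) - p(31) + p(14) + p(5)
= 5371315400 + 4835271870 - 3519222692 - 2841940500 + 1653668665 + 1188908248 - 541946240 - 342325709 + 118114304 + 64112359 - 15796476 - 7089500 + 1121505 + 386155 - 31185 - 6842 + 135 + 7
= 5964539504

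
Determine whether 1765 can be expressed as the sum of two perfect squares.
1² + 42² (a=1, b=42)

Factorization: 1765 = 5 × 353
By Fermat: n is sum of two squares iff every prime p ≡ 3 (mod 4) appears to even power.
All primes ≡ 3 (mod 4) appear to even power.
Search a = 0, 1, 2, … for 1765 - a² a perfect square: first hit at a = 1: 1765 - 1 = 1764 = 42².
1765 = 1² + 42² = 1 + 1764 ✓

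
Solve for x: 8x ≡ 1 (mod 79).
10

gcd(8, 79) = 1, so the inverse exists.
Extended Euclidean algorithm on (79, 8):
79 = 9 × 8 + 7  ⟹  7 = (1)·79 + (-9)·8
8 = 1 × 7 + 1  ⟹  1 = (-1)·79 + (10)·8
So (10)·8 ≡ 1 (mod 79), i.e. 8^(-1) ≡ 10 (mod 79).
Check: 8 × 10 = 80 ≡ 1 (mod 79)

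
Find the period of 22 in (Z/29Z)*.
14

29 is prime, so ord(22) divides φ(29) = 28.
Divisors of 28: 1, 2, 4, 7, 14, 28.
Repeated squaring: 22^1 ≡ 22, 22^2 ≡ 20, 22^4 ≡ 23, 22^8 ≡ 7, 22^16 ≡ 20 (mod 29).
Test 22^d mod 29 for each divisor d in increasing order:
22^1 ≡ 22
22^2 ≡ 20
22^4 ≡ 23
22^7 = 22^4·22^2·22^1 ≡ 28
22^14 = 22^8·22^4·22^2 ≡ 1  ← first divisor giving 1
The order is 14.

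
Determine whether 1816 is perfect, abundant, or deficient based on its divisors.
deficient

Proper divisors of 1816: sum = 1 + 2 + 4 + 8 + 227 + 454 + 908 = 1604
Since 1604 < 1816, 1816 is deficient.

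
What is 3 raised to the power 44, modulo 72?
9

Repeated squaring. Binary of 44 = 101100.
3^1 ≡ 3 (mod 72); 3^2 ≡ 9 (mod 72); 3^4 ≡ 9 (mod 72); 3^8 ≡ 9 (mod 72); 3^16 ≡ 9 (mod 72); 3^32 ≡ 9 (mod 72)
3^44 = 3^4 × 3^8 × 3^32 ≡ 9 (mod 72)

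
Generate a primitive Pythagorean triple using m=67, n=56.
(1353, 7504, 7625)

Euclid's formula: a = m² - n², b = 2mn, c = m² + n²
m = 67, n = 56
a = 67² - 56² = 4489 - 3136 = 1353
b = 2 × 67 × 56 = 7504
c = 67² + 56² = 4489 + 3136 = 7625
Verification: 1353² + 7504² = 1830609 + 56310016 = 58140625 = 7625² ✓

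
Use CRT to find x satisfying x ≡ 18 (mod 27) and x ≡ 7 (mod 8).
207

Using Chinese Remainder Theorem:
M = 27 × 8 = 216
M1 = 8, M2 = 27
y1 = 8^(-1) mod 27 = 17
y2 = 27^(-1) mod 8 = 3
x = (18×8×17 + 7×27×3) mod 216 = 207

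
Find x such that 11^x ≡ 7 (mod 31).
26

Baby-step giant-step with step n = ⌈√31⌉ = 6.
Baby steps 11^j mod 31 (j:value) for j=0..5: 0:1, 1:11, 2:28, 3:29, 4:9, 5:6.
Giant-step multiplier: 11^(-6) ≡ 11^(30-6) = 11^24 ≡ 8 (mod 31).
Giant steps γ_i = 7·8^i mod 31: γ_0=7, γ_1=25, γ_2=14, γ_3=19, γ_4=28 (in table at j=2).
x = i·n + j = 4·6 + 2 = 26.
Check: 11^26 ≡ 7 (mod 31).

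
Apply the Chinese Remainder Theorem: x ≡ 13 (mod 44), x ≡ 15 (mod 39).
717

Using Chinese Remainder Theorem:
M = 44 × 39 = 1716
M1 = 39, M2 = 44
y1 = 39^(-1) mod 44 = 35
y2 = 44^(-1) mod 39 = 8
x = (13×39×35 + 15×44×8) mod 1716 = 717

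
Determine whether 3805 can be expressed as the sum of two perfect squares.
18² + 59² (a=18, b=59)

Factorization: 3805 = 5 × 761
By Fermat: n is sum of two squares iff every prime p ≡ 3 (mod 4) appears to even power.
All primes ≡ 3 (mod 4) appear to even power.
Search a = 0, 1, 2, … for 3805 - a² a perfect square: first hit at a = 18: 3805 - 324 = 3481 = 59².
3805 = 18² + 59² = 324 + 3481 ✓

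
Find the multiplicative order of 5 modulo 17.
16

17 is prime, so ord(5) divides φ(17) = 16.
Divisors of 16: 1, 2, 4, 8, 16.
Repeated squaring: 5^1 ≡ 5, 5^2 ≡ 8, 5^4 ≡ 13, 5^8 ≡ 16, 5^16 ≡ 1 (mod 17).
Test 5^d mod 17 for each divisor d in increasing order:
5^1 ≡ 5
5^2 ≡ 8
5^4 ≡ 13
5^8 ≡ 16
5^16 ≡ 1  ← first divisor giving 1
The order is 16.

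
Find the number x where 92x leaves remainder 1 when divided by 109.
32

gcd(92, 109) = 1, so the inverse exists.
Extended Euclidean algorithm on (109, 92):
109 = 1 × 92 + 17  ⟹  17 = (1)·109 + (-1)·92
92 = 5 × 17 + 7  ⟹  7 = (-5)·109 + (6)·92
17 = 2 × 7 + 3  ⟹  3 = (11)·109 + (-13)·92
7 = 2 × 3 + 1  ⟹  1 = (-27)·109 + (32)·92
So (32)·92 ≡ 1 (mod 109), i.e. 92^(-1) ≡ 32 (mod 109).
Check: 92 × 32 = 2944 ≡ 1 (mod 109)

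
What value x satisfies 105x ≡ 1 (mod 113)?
14

gcd(105, 113) = 1, so the inverse exists.
Extended Euclidean algorithm on (113, 105):
113 = 1 × 105 + 8  ⟹  8 = (1)·113 + (-1)·105
105 = 13 × 8 + 1  ⟹  1 = (-13)·113 + (14)·105
So (14)·105 ≡ 1 (mod 113), i.e. 105^(-1) ≡ 14 (mod 113).
Check: 105 × 14 = 1470 ≡ 1 (mod 113)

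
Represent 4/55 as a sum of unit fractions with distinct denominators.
1/14 + 1/770

Greedy algorithm:
4/55: ceiling(55/4) = 14, use 1/14
1/770: ceiling(770/1) = 770, use 1/770
Result: 4/55 = 1/14 + 1/770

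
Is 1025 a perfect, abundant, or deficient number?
deficient

Proper divisors of 1025: sum = 1 + 5 + 25 + 41 + 205 = 277
Since 277 < 1025, 1025 is deficient.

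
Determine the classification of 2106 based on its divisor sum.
abundant

Proper divisors of 2106: sum = 1 + 2 + 3 + 6 + 9 + 13 + 18 + 26 + ... + 234 + 351 + 702 + 1053 (19 divisors) = 2976
Since 2976 > 2106, 2106 is abundant.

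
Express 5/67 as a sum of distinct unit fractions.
1/14 + 1/313 + 1/293594

Greedy algorithm:
5/67: ceiling(67/5) = 14, use 1/14
3/938: ceiling(938/3) = 313, use 1/313
1/293594: ceiling(293594/1) = 293594, use 1/293594
Result: 5/67 = 1/14 + 1/313 + 1/293594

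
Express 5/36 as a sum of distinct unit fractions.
1/8 + 1/72

Greedy algorithm:
5/36: ceiling(36/5) = 8, use 1/8
1/72: ceiling(72/1) = 72, use 1/72
Result: 5/36 = 1/8 + 1/72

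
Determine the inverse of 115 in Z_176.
75

gcd(115, 176) = 1, so the inverse exists.
Extended Euclidean algorithm on (176, 115):
176 = 1 × 115 + 61  ⟹  61 = (1)·176 + (-1)·115
115 = 1 × 61 + 54  ⟹  54 = (-1)·176 + (2)·115
61 = 1 × 54 + 7  ⟹  7 = (2)·176 + (-3)·115
54 = 7 × 7 + 5  ⟹  5 = (-15)·176 + (23)·115
7 = 1 × 5 + 2  ⟹  2 = (17)·176 + (-26)·115
5 = 2 × 2 + 1  ⟹  1 = (-49)·176 + (75)·115
So (75)·115 ≡ 1 (mod 176), i.e. 115^(-1) ≡ 75 (mod 176).
Check: 115 × 75 = 8625 ≡ 1 (mod 176)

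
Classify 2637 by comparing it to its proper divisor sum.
deficient

Proper divisors of 2637: sum = 1 + 3 + 9 + 293 + 879 = 1185
Since 1185 < 2637, 2637 is deficient.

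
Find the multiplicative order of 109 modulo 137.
68

137 is prime, so ord(109) divides φ(137) = 136.
Divisors of 136: 1, 2, 4, 8, 17, 34, 68, 136.
Repeated squaring: 109^1 ≡ 109, 109^2 ≡ 99, 109^4 ≡ 74, 109^8 ≡ 133, 109^16 ≡ 16, 109^32 ≡ 119, 109^64 ≡ 50, 109^128 ≡ 34 (mod 137).
Test 109^d mod 137 for each divisor d in increasing order:
109^1 ≡ 109
109^2 ≡ 99
109^4 ≡ 74
109^8 ≡ 133
109^17 = 109^16·109^1 ≡ 100
109^34 = 109^32·109^2 ≡ 136
109^68 = 109^64·109^4 ≡ 1  ← first divisor giving 1
The order is 68.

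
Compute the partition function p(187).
1280011042268

p(n) counts ways to write n as a sum of positive integers (order ignored).
Euler's pentagonal recurrence: p(k) = p(k-1) + p(k-2) - p(k-5) - p(k-7) + p(k-12) + p(k-15) - ... (offsets j(3j∓1)/2, signs ++--, p(0)=1, p(<0)=0).
DP table for k = 0..186: p(0)=1, p(1)=1, p(2)=2, p(3)=3, p(4)=5, p(5)=7, p(6)=11, p(7)=15, p(8)=22, p(9)=30, p(10)=42, p(11)=56, p(12)=77, p(13)=101, p(14)=135, p(15)=176, p(16)=231, p(17)=297, p(18)=385, p(19)=490, p(20)=627, p(21)=792, p(22)=1002, p(23)=1255, p(24)=1575, p(25)=1958, p(26)=2436, p(27)=3010, p(28)=3718, p(29)=4565, p(30)=5604, p(31)=6842, p(32)=8349, p(33)=10143, p(34)=12310, p(35)=14883, p(36)=17977, p(37)=21637, p(38)=26015, p(39)=31185, p(40)=37338, p(41)=44583, p(42)=53174, p(43)=63261, p(44)=75175, p(45)=89134, p(46)=105558, p(47)=124754, p(48)=147273, p(49)=173525, p(50)=204226, p(51)=239943, p(52)=281589, p(53)=329931, p(54)=386155, p(55)=451276, p(56)=526823, p(57)=614154, p(58)=715220, p(59)=831820, p(60)=966467, p(61)=1121505, p(62)=1300156, p(63)=1505499, p(64)=1741630, p(65)=2012558, p(66)=2323520, p(67)=2679689, p(68)=3087735, p(69)=3554345, p(70)=4087968, p(71)=4697205, p(72)=5392783, p(73)=6185689, p(74)=7089500, p(75)=8118264, p(76)=9289091, p(77)=10619863, p(78)=12132164, p(79)=13848650, p(80)=15796476, p(81)=18004327, p(82)=20506255, p(83)=23338469, p(84)=26543660, p(85)=30167357, p(86)=34262962, p(87)=38887673, p(88)=44108109, p(89)=49995925, p(90)=56634173, p(91)=64112359, p(92)=72533807, p(93)=82010177, p(94)=92669720, p(95)=104651419, p(96)=118114304, p(97)=133230930, p(98)=150198136, p(99)=169229875, p(100)=190569292, p(101)=214481126, p(102)=241265379, p(103)=271248950, p(104)=304801365, p(105)=342325709, p(106)=384276336, p(107)=431149389, p(108)=483502844, p(109)=541946240, p(110)=607163746, p(111)=679903203, p(112)=761002156, p(113)=851376628, p(114)=952050665, p(115)=1064144451, p(116)=1188908248, p(117)=1327710076, p(118)=1482074143, p(119)=1653668665, p(120)=1844349560, p(121)=2056148051, p(122)=2291320912, p(123)=2552338241, p(124)=2841940500, p(125)=3163127352, p(126)=3519222692, p(127)=3913864295, p(128)=4351078600, p(129)=4835271870, p(130)=5371315400, p(131)=5964539504, p(132)=6620830889, p(133)=7346629512, p(134)=8149040695, p(135)=9035836076, p(136)=10015581680, p(137)=11097645016, p(138)=12292341831, p(139)=13610949895, p(140)=15065878135, p(141)=16670689208, p(142)=18440293320, p(143)=20390982757, p(144)=22540654445, p(145)=24908858009, p(146)=27517052599, p(147)=30388671978, p(148)=33549419497, p(149)=37027355200, p(150)=40853235313, p(151)=45060624582, p(152)=49686288421, p(153)=54770336324, p(154)=60356673280, p(155)=66493182097, p(156)=73232243759, p(157)=80630964769, p(158)=88751778802, p(159)=97662728555, p(160)=107438159466, p(161)=118159068427, p(162)=129913904637, p(163)=142798995930, p(164)=156919475295, p(165)=172389800255, p(166)=189334822579, p(167)=207890420102, p(168)=228204732751, p(169)=250438925115, p(170)=274768617130, p(171)=301384802048, p(172)=330495499613, p(173)=362326859895, p(174)=397125074750, p(175)=435157697830, p(176)=476715857290, p(177)=522115831195, p(178)=571701605655, p(179)=625846753120, p(180)=684957390936, p(181)=749474411781, p(182)=819876908323, p(183)=896684817527, p(184)=980462880430, p(185)=1071823774337, p(186)=1171432692373.
Final step: p(187) = p(186) + p(185) - p(182) - p(180) + p(175) + p(172) - p(165) - p(161) + p(152) + p(147) - p(136) - p(130) + p(117) + p(110) - p(95) - p(87) + p(70) + p(61) - p(42) - p(32) + p(11) + p(0)
= 1171432692373 + 1071823774337 - 819876908323 - 684957390936 + 435157697830 + 330495499613 - 172389800255 - 118159068427 + 49686288421 + 30388671978 - 10015581680 - 5371315400 + 1327710076 + 607163746 - 104651419 - 38887673 + 4087968 + 1121505 - 53174 - 8349 + 56 + 1
= 1280011042268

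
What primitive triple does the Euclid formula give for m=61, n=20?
(3321, 2440, 4121)

Euclid's formula: a = m² - n², b = 2mn, c = m² + n²
m = 61, n = 20
a = 61² - 20² = 3721 - 400 = 3321
b = 2 × 61 × 20 = 2440
c = 61² + 20² = 3721 + 400 = 4121
Verification: 3321² + 2440² = 11029041 + 5953600 = 16982641 = 4121² ✓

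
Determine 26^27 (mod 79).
8

Repeated squaring. Binary of 27 = 11011.
26^1 ≡ 26 (mod 79); 26^2 ≡ 44 (mod 79); 26^4 ≡ 40 (mod 79); 26^8 ≡ 20 (mod 79); 26^16 ≡ 5 (mod 79)
26^27 = 26^1 × 26^2 × 26^8 × 26^16 ≡ 8 (mod 79)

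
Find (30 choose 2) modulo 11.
6

Using Lucas' theorem:
Write n=30 and k=2 in base 11:
n in base 11: [2, 8]
k in base 11: [0, 2]
C(30,2) mod 11 = ∏ C(n_i, k_i) mod 11
Digit binomials (mod 11): C(2,0) = 1; C(8,2) = 28 ≡ 6
Product: 1 × 6 = 6 ≡ 6 (mod 11)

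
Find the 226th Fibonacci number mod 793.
599

Matrix identity: Q^n = [[F_(n+1), F_n], [F_n, F_(n-1)]] with Q = [[1,1],[1,0]].
n = 226 = 11100010₂. Square-and-multiply, entries mod 793:
Q^1 = [[1,1],[1,0]]
Q^3 = (Q^1)²·Q = [[3,2],[2,1]]
Q^7 = (Q^3)²·Q = [[21,13],[13,8]]
Q^14 = (Q^7)² = [[610,377],[377,233]]
Q^28 = (Q^14)² = [[365,611],[611,547]]
Q^56 = (Q^28)² = [[612,546],[546,66]]
Q^113 = (Q^56)²·Q = [[53,196],[196,650]]
Q^226 = (Q^113)² = [[782,599],[599,183]]
F_226 mod 793 = Q^226[0][1] = 599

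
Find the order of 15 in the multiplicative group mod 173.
86

173 is prime, so ord(15) divides φ(173) = 172.
Divisors of 172: 1, 2, 4, 43, 86, 172.
Repeated squaring: 15^1 ≡ 15, 15^2 ≡ 52, 15^4 ≡ 109, 15^8 ≡ 117, 15^16 ≡ 22, 15^32 ≡ 138, 15^64 ≡ 14, 15^128 ≡ 23 (mod 173).
Test 15^d mod 173 for each divisor d in increasing order:
15^1 ≡ 15
15^2 ≡ 52
15^4 ≡ 109
15^43 = 15^32·15^8·15^2·15^1 ≡ 172
15^86 = 15^64·15^16·15^4·15^2 ≡ 1  ← first divisor giving 1
The order is 86.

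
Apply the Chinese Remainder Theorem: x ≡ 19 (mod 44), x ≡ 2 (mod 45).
767

Using Chinese Remainder Theorem:
M = 44 × 45 = 1980
M1 = 45, M2 = 44
y1 = 45^(-1) mod 44 = 1
y2 = 44^(-1) mod 45 = 44
x = (19×45×1 + 2×44×44) mod 1980 = 767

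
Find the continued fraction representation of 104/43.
[2; 2, 2, 1, 1, 3]

Euclidean algorithm steps:
104 = 2 × 43 + 18
43 = 2 × 18 + 7
18 = 2 × 7 + 4
7 = 1 × 4 + 3
4 = 1 × 3 + 1
3 = 3 × 1 + 0
Continued fraction: [2; 2, 2, 1, 1, 3]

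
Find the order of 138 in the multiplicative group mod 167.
166

167 is prime, so ord(138) divides φ(167) = 166.
Divisors of 166: 1, 2, 83, 166.
Repeated squaring: 138^1 ≡ 138, 138^2 ≡ 6, 138^4 ≡ 36, 138^8 ≡ 127, 138^16 ≡ 97, 138^32 ≡ 57, 138^64 ≡ 76, 138^128 ≡ 98 (mod 167).
Test 138^d mod 167 for each divisor d in increasing order:
138^1 ≡ 138
138^2 ≡ 6
138^83 = 138^64·138^16·138^2·138^1 ≡ 166
138^166 = 138^128·138^32·138^4·138^2 ≡ 1  ← first divisor giving 1
The order is 166.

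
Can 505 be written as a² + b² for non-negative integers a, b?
8² + 21² (a=8, b=21)

Factorization: 505 = 5 × 101
By Fermat: n is sum of two squares iff every prime p ≡ 3 (mod 4) appears to even power.
All primes ≡ 3 (mod 4) appear to even power.
Search a = 0, 1, 2, … for 505 - a² a perfect square: first hit at a = 8: 505 - 64 = 441 = 21².
505 = 8² + 21² = 64 + 441 ✓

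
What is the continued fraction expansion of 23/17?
[1; 2, 1, 5]

Euclidean algorithm steps:
23 = 1 × 17 + 6
17 = 2 × 6 + 5
6 = 1 × 5 + 1
5 = 5 × 1 + 0
Continued fraction: [1; 2, 1, 5]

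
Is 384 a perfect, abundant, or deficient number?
abundant

Proper divisors of 384: sum = 1 + 2 + 3 + 4 + 6 + 8 + 12 + 16 + 24 + 32 + 48 + 64 + 96 + 128 + 192 = 636
Since 636 > 384, 384 is abundant.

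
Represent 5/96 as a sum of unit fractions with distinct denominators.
1/20 + 1/480

Greedy algorithm:
5/96: ceiling(96/5) = 20, use 1/20
1/480: ceiling(480/1) = 480, use 1/480
Result: 5/96 = 1/20 + 1/480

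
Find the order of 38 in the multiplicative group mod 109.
9

109 is prime, so ord(38) divides φ(109) = 108.
Divisors of 108: 1, 2, 3, 4, 6, 9, 12, 18, 27, 36, 54, 108.
Repeated squaring: 38^1 ≡ 38, 38^2 ≡ 27, 38^4 ≡ 75, 38^8 ≡ 66, 38^16 ≡ 105, 38^32 ≡ 16, 38^64 ≡ 38 (mod 109).
Test 38^d mod 109 for each divisor d in increasing order:
38^1 ≡ 38
38^2 ≡ 27
38^3 = 38^2·38^1 ≡ 45
38^4 ≡ 75
38^6 = 38^4·38^2 ≡ 63
38^9 = 38^8·38^1 ≡ 1  ← first divisor giving 1
The order is 9.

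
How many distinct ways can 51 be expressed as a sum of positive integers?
239943

p(n) counts ways to write n as a sum of positive integers (order ignored).
Euler's pentagonal recurrence: p(k) = p(k-1) + p(k-2) - p(k-5) - p(k-7) + p(k-12) + p(k-15) - ... (offsets j(3j∓1)/2, signs ++--, p(0)=1, p(<0)=0).
DP table for k = 0..50: p(0)=1, p(1)=1, p(2)=2, p(3)=3, p(4)=5, p(5)=7, p(6)=11, p(7)=15, p(8)=22, p(9)=30, p(10)=42, p(11)=56, p(12)=77, p(13)=101, p(14)=135, p(15)=176, p(16)=231, p(17)=297, p(18)=385, p(19)=490, p(20)=627, p(21)=792, p(22)=1002, p(23)=1255, p(24)=1575, p(25)=1958, p(26)=2436, p(27)=3010, p(28)=3718, p(29)=4565, p(30)=5604, p(31)=6842, p(32)=8349, p(33)=10143, p(34)=12310, p(35)=14883, p(36)=17977, p(37)=21637, p(38)=26015, p(39)=31185, p(40)=37338, p(41)=44583, p(42)=53174, p(43)=63261, p(44)=75175, p(45)=89134, p(46)=105558, p(47)=124754, p(48)=147273, p(49)=173525, p(50)=204226.
Final step: p(51) = p(50) + p(49) - p(46) - p(44) + p(39) + p(36) - p(29) - p(25) + p(16) + p(11) - p(0)
= 204226 + 173525 - 105558 - 75175 + 31185 + 17977 - 4565 - 1958 + 231 + 56 - 1
= 239943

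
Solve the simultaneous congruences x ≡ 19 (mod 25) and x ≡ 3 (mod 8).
19

Using Chinese Remainder Theorem:
M = 25 × 8 = 200
M1 = 8, M2 = 25
y1 = 8^(-1) mod 25 = 22
y2 = 25^(-1) mod 8 = 1
x = (19×8×22 + 3×25×1) mod 200 = 19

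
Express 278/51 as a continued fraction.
[5; 2, 4, 1, 1, 2]

Euclidean algorithm steps:
278 = 5 × 51 + 23
51 = 2 × 23 + 5
23 = 4 × 5 + 3
5 = 1 × 3 + 2
3 = 1 × 2 + 1
2 = 2 × 1 + 0
Continued fraction: [5; 2, 4, 1, 1, 2]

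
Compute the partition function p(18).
385

p(n) counts ways to write n as a sum of positive integers (order ignored).
Euler's pentagonal recurrence: p(k) = p(k-1) + p(k-2) - p(k-5) - p(k-7) + p(k-12) + p(k-15) - ... (offsets j(3j∓1)/2, signs ++--, p(0)=1, p(<0)=0).
DP table for k = 0..17: p(0)=1, p(1)=1, p(2)=2, p(3)=3, p(4)=5, p(5)=7, p(6)=11, p(7)=15, p(8)=22, p(9)=30, p(10)=42, p(11)=56, p(12)=77, p(13)=101, p(14)=135, p(15)=176, p(16)=231, p(17)=297.
Final step: p(18) = p(17) + p(16) - p(13) - p(11) + p(6) + p(3)
= 297 + 231 - 101 - 56 + 11 + 3
= 385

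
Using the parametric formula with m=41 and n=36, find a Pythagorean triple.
(385, 2952, 2977)

Euclid's formula: a = m² - n², b = 2mn, c = m² + n²
m = 41, n = 36
a = 41² - 36² = 1681 - 1296 = 385
b = 2 × 41 × 36 = 2952
c = 41² + 36² = 1681 + 1296 = 2977
Verification: 385² + 2952² = 148225 + 8714304 = 8862529 = 2977² ✓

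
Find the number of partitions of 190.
1667727404093

p(n) counts ways to write n as a sum of positive integers (order ignored).
Euler's pentagonal recurrence: p(k) = p(k-1) + p(k-2) - p(k-5) - p(k-7) + p(k-12) + p(k-15) - ... (offsets j(3j∓1)/2, signs ++--, p(0)=1, p(<0)=0).
DP table for k = 0..189: p(0)=1, p(1)=1, p(2)=2, p(3)=3, p(4)=5, p(5)=7, p(6)=11, p(7)=15, p(8)=22, p(9)=30, p(10)=42, p(11)=56, p(12)=77, p(13)=101, p(14)=135, p(15)=176, p(16)=231, p(17)=297, p(18)=385, p(19)=490, p(20)=627, p(21)=792, p(22)=1002, p(23)=1255, p(24)=1575, p(25)=1958, p(26)=2436, p(27)=3010, p(28)=3718, p(29)=4565, p(30)=5604, p(31)=6842, p(32)=8349, p(33)=10143, p(34)=12310, p(35)=14883, p(36)=17977, p(37)=21637, p(38)=26015, p(39)=31185, p(40)=37338, p(41)=44583, p(42)=53174, p(43)=63261, p(44)=75175, p(45)=89134, p(46)=105558, p(47)=124754, p(48)=147273, p(49)=173525, p(50)=204226, p(51)=239943, p(52)=281589, p(53)=329931, p(54)=386155, p(55)=451276, p(56)=526823, p(57)=614154, p(58)=715220, p(59)=831820, p(60)=966467, p(61)=1121505, p(62)=1300156, p(63)=1505499, p(64)=1741630, p(65)=2012558, p(66)=2323520, p(67)=2679689, p(68)=3087735, p(69)=3554345, p(70)=4087968, p(71)=4697205, p(72)=5392783, p(73)=6185689, p(74)=7089500, p(75)=8118264, p(76)=9289091, p(77)=10619863, p(78)=12132164, p(79)=13848650, p(80)=15796476, p(81)=18004327, p(82)=20506255, p(83)=23338469, p(84)=26543660, p(85)=30167357, p(86)=34262962, p(87)=38887673, p(88)=44108109, p(89)=49995925, p(90)=56634173, p(91)=64112359, p(92)=72533807, p(93)=82010177, p(94)=92669720, p(95)=104651419, p(96)=118114304, p(97)=133230930, p(98)=150198136, p(99)=169229875, p(100)=190569292, p(101)=214481126, p(102)=241265379, p(103)=271248950, p(104)=304801365, p(105)=342325709, p(106)=384276336, p(107)=431149389, p(108)=483502844, p(109)=541946240, p(110)=607163746, p(111)=679903203, p(112)=761002156, p(113)=851376628, p(114)=952050665, p(115)=1064144451, p(116)=1188908248, p(117)=1327710076, p(118)=1482074143, p(119)=1653668665, p(120)=1844349560, p(121)=2056148051, p(122)=2291320912, p(123)=2552338241, p(124)=2841940500, p(125)=3163127352, p(126)=3519222692, p(127)=3913864295, p(128)=4351078600, p(129)=4835271870, p(130)=5371315400, p(131)=5964539504, p(132)=6620830889, p(133)=7346629512, p(134)=8149040695, p(135)=9035836076, p(136)=10015581680, p(137)=11097645016, p(138)=12292341831, p(139)=13610949895, p(140)=15065878135, p(141)=16670689208, p(142)=18440293320, p(143)=20390982757, p(144)=22540654445, p(145)=24908858009, p(146)=27517052599, p(147)=30388671978, p(148)=33549419497, p(149)=37027355200, p(150)=40853235313, p(151)=45060624582, p(152)=49686288421, p(153)=54770336324, p(154)=60356673280, p(155)=66493182097, p(156)=73232243759, p(157)=80630964769, p(158)=88751778802, p(159)=97662728555, p(160)=107438159466, p(161)=118159068427, p(162)=129913904637, p(163)=142798995930, p(164)=156919475295, p(165)=172389800255, p(166)=189334822579, p(167)=207890420102, p(168)=228204732751, p(169)=250438925115, p(170)=274768617130, p(171)=301384802048, p(172)=330495499613, p(173)=362326859895, p(174)=397125074750, p(175)=435157697830, p(176)=476715857290, p(177)=522115831195, p(178)=571701605655, p(179)=625846753120, p(180)=684957390936, p(181)=749474411781, p(182)=819876908323, p(183)=896684817527, p(184)=980462880430, p(185)=1071823774337, p(186)=1171432692373, p(187)=1280011042268, p(188)=1398341745571, p(189)=1527273599625.
Final step: p(190) = p(189) + p(188) - p(185) - p(183) + p(178) + p(175) - p(168) - p(164) + p(155) + p(150) - p(139) - p(133) + p(120) + p(113) - p(98) - p(90) + p(73) + p(64) - p(45) - p(35) + p(14) + p(3)
= 1527273599625 + 1398341745571 - 1071823774337 - 896684817527 + 571701605655 + 435157697830 - 228204732751 - 156919475295 + 66493182097 + 40853235313 - 13610949895 - 7346629512 + 1844349560 + 851376628 - 150198136 - 56634173 + 6185689 + 1741630 - 89134 - 14883 + 135 + 3
= 1667727404093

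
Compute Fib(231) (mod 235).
154

Matrix identity: Q^n = [[F_(n+1), F_n], [F_n, F_(n-1)]] with Q = [[1,1],[1,0]].
n = 231 = 11100111₂. Square-and-multiply, entries mod 235:
Q^1 = [[1,1],[1,0]]
Q^3 = (Q^1)²·Q = [[3,2],[2,1]]
Q^7 = (Q^3)²·Q = [[21,13],[13,8]]
Q^14 = (Q^7)² = [[140,142],[142,233]]
Q^28 = (Q^14)² = [[49,91],[91,193]]
Q^57 = (Q^28)²·Q = [[39,107],[107,167]]
Q^115 = (Q^57)²·Q = [[232,45],[45,187]]
Q^231 = (Q^115)²·Q = [[209,154],[154,55]]
F_231 mod 235 = Q^231[0][1] = 154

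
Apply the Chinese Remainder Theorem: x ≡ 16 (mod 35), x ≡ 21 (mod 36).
1101

Using Chinese Remainder Theorem:
M = 35 × 36 = 1260
M1 = 36, M2 = 35
y1 = 36^(-1) mod 35 = 1
y2 = 35^(-1) mod 36 = 35
x = (16×36×1 + 21×35×35) mod 1260 = 1101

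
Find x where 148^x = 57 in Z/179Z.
172

Baby-step giant-step with step n = ⌈√179⌉ = 14.
Baby steps 148^j mod 179 (j:value) for j=0..13: 0:1, 1:148, 2:66, 3:102, 4:60, 5:109, 6:22, 7:34, 8:20, 9:96, 10:67, 11:71, 12:126, 13:32.
Giant-step multiplier: 148^(-14) ≡ 148^(178-14) = 148^164 ≡ 155 (mod 179).
Giant steps γ_i = 57·155^i mod 179: γ_0=57, γ_1=64, γ_2=75, γ_3=169, γ_4=61, γ_5=147, γ_6=52, γ_7=5, γ_8=59, γ_9=16, γ_10=153, γ_11=87, γ_12=60 (in table at j=4).
x = i·n + j = 12·14 + 4 = 172.
Check: 148^172 ≡ 57 (mod 179).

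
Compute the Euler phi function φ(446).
222

446 = 2 × 223
φ(n) = n × ∏(1 - 1/p) for each prime p dividing n
φ(446) = 446 × (1 - 1/2) × (1 - 1/223) = 222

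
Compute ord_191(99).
190

191 is prime, so ord(99) divides φ(191) = 190.
Divisors of 190: 1, 2, 5, 10, 19, 38, 95, 190.
Repeated squaring: 99^1 ≡ 99, 99^2 ≡ 60, 99^4 ≡ 162, 99^8 ≡ 77, 99^16 ≡ 8, 99^32 ≡ 64, 99^64 ≡ 85, 99^128 ≡ 158 (mod 191).
Test 99^d mod 191 for each divisor d in increasing order:
99^1 ≡ 99
99^2 ≡ 60
99^5 = 99^4·99^1 ≡ 185
99^10 = 99^8·99^2 ≡ 36
99^19 = 99^16·99^2·99^1 ≡ 152
99^38 = 99^32·99^4·99^2 ≡ 184
99^95 = 99^64·99^16·99^8·99^4·99^2·99^1 ≡ 190
99^190 = 99^128·99^32·99^16·99^8·99^4·99^2 ≡ 1  ← first divisor giving 1
The order is 190.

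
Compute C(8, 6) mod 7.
0

Using Lucas' theorem:
Write n=8 and k=6 in base 7:
n in base 7: [1, 1]
k in base 7: [0, 6]
C(8,6) mod 7 = ∏ C(n_i, k_i) mod 7
Digit binomials (mod 7): C(1,0) = 1; C(1,6) = 0 (k_i > n_i)
Product: 1 × 0 = 0 ≡ 0 (mod 7)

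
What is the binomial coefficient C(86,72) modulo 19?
0

Using Lucas' theorem:
Write n=86 and k=72 in base 19:
n in base 19: [4, 10]
k in base 19: [3, 15]
C(86,72) mod 19 = ∏ C(n_i, k_i) mod 19
Digit binomials (mod 19): C(4,3) = 4; C(10,15) = 0 (k_i > n_i)
Product: 4 × 0 = 0 ≡ 0 (mod 19)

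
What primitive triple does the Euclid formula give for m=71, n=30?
(4141, 4260, 5941)

Euclid's formula: a = m² - n², b = 2mn, c = m² + n²
m = 71, n = 30
a = 71² - 30² = 5041 - 900 = 4141
b = 2 × 71 × 30 = 4260
c = 71² + 30² = 5041 + 900 = 5941
Verification: 4141² + 4260² = 17147881 + 18147600 = 35295481 = 5941² ✓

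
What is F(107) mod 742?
425

Matrix identity: Q^n = [[F_(n+1), F_n], [F_n, F_(n-1)]] with Q = [[1,1],[1,0]].
n = 107 = 1101011₂. Square-and-multiply, entries mod 742:
Q^1 = [[1,1],[1,0]]
Q^3 = (Q^1)²·Q = [[3,2],[2,1]]
Q^6 = (Q^3)² = [[13,8],[8,5]]
Q^13 = (Q^6)²·Q = [[377,233],[233,144]]
Q^26 = (Q^13)² = [[530,447],[447,83]]
Q^53 = (Q^26)²·Q = [[106,635],[635,213]]
Q^107 = (Q^53)²·Q = [[424,425],[425,741]]
F_107 mod 742 = Q^107[0][1] = 425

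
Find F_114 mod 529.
192

Matrix identity: Q^n = [[F_(n+1), F_n], [F_n, F_(n-1)]] with Q = [[1,1],[1,0]].
n = 114 = 1110010₂. Square-and-multiply, entries mod 529:
Q^1 = [[1,1],[1,0]]
Q^3 = (Q^1)²·Q = [[3,2],[2,1]]
Q^7 = (Q^3)²·Q = [[21,13],[13,8]]
Q^14 = (Q^7)² = [[81,377],[377,233]]
Q^28 = (Q^14)² = [[41,411],[411,159]]
Q^57 = (Q^28)²·Q = [[469,264],[264,205]]
Q^114 = (Q^57)² = [[294,192],[192,102]]
F_114 mod 529 = Q^114[0][1] = 192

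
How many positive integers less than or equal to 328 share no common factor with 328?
160

328 = 2^3 × 41
φ(n) = n × ∏(1 - 1/p) for each prime p dividing n
φ(328) = 328 × (1 - 1/2) × (1 - 1/41) = 160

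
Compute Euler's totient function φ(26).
12

26 = 2 × 13
φ(n) = n × ∏(1 - 1/p) for each prime p dividing n
φ(26) = 26 × (1 - 1/2) × (1 - 1/13) = 12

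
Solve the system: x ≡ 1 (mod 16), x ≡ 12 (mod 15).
177

Using Chinese Remainder Theorem:
M = 16 × 15 = 240
M1 = 15, M2 = 16
y1 = 15^(-1) mod 16 = 15
y2 = 16^(-1) mod 15 = 1
x = (1×15×15 + 12×16×1) mod 240 = 177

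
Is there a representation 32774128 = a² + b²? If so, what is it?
Not possible

Factorization: 32774128 = 2^4 × 127^3
By Fermat: n is sum of two squares iff every prime p ≡ 3 (mod 4) appears to even power.
Prime(s) ≡ 3 (mod 4) with odd exponent: [(127, 3)]
Therefore 32774128 cannot be expressed as a² + b².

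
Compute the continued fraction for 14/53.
[0; 3, 1, 3, 1, 2]

Euclidean algorithm steps:
14 = 0 × 53 + 14
53 = 3 × 14 + 11
14 = 1 × 11 + 3
11 = 3 × 3 + 2
3 = 1 × 2 + 1
2 = 2 × 1 + 0
Continued fraction: [0; 3, 1, 3, 1, 2]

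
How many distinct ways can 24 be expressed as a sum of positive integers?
1575

p(n) counts ways to write n as a sum of positive integers (order ignored).
Euler's pentagonal recurrence: p(k) = p(k-1) + p(k-2) - p(k-5) - p(k-7) + p(k-12) + p(k-15) - ... (offsets j(3j∓1)/2, signs ++--, p(0)=1, p(<0)=0).
DP table for k = 0..23: p(0)=1, p(1)=1, p(2)=2, p(3)=3, p(4)=5, p(5)=7, p(6)=11, p(7)=15, p(8)=22, p(9)=30, p(10)=42, p(11)=56, p(12)=77, p(13)=101, p(14)=135, p(15)=176, p(16)=231, p(17)=297, p(18)=385, p(19)=490, p(20)=627, p(21)=792, p(22)=1002, p(23)=1255.
Final step: p(24) = p(23) + p(22) - p(19) - p(17) + p(12) + p(9) - p(2)
= 1255 + 1002 - 490 - 297 + 77 + 30 - 2
= 1575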